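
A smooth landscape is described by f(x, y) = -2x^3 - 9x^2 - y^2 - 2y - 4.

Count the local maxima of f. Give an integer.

1

f separates as a function of x plus a function of y, so ∇f=0 decouples.
∂f/∂x = -6x(x + 3) = 0 at x ∈ {-3, 0}; ∂f/∂y = -2(y + 1) = 0 at y ∈ {-1}.
The Hessian is diagonal: diag(f_xx, f_yy). Second derivatives: f_xx(-3)=18, f_xx(0)=-18; f_yy(-1)=-2.
Local maxima occur where both diagonal entries negative: (0, -1). Count: 1.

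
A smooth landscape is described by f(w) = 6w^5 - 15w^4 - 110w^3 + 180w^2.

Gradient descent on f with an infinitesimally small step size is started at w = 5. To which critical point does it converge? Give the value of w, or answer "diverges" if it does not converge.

4

f'(w) = 30w(w - 4)(w - 1)(w + 3), so f'(5) = 4800.
Gradient descent moves in the -f' direction, i.e. w is decreasing.
The nearest critical point in that direction is w = 4, where f'' = 2520 > 0 (a local minimum). The iterate converges there.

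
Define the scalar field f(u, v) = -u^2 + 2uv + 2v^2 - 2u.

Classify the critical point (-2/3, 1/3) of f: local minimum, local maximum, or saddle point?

The Hessian of f is constant: H = [[-2, 2], [2, 4]].
det(H) = (-2)·4 − 2² = -12.
Since det(H) < 0, H is indefinite and the critical point is a saddle point.

saddle point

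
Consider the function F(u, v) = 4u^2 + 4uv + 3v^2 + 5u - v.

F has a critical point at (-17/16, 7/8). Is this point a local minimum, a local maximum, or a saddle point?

The Hessian of F is constant: H = [[8, 4], [4, 6]].
det(H) = 8·6 − 4² = 32.
det(H) > 0 and tr(H) = 14 > 0, so H is positive definite and the point is a local minimum.

local minimum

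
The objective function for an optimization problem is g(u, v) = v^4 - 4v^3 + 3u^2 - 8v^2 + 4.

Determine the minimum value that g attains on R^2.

-124

g(u,v) separates as P(u) + Q(v) + 4, so its minimum is min P + min Q + 4.
P'(u) = 6u vanishes at u ∈ {0}; Q'(v) = 4v(v - 4)(v + 1) vanishes at v ∈ {-1, 0, 4}.
Local minima of P (where P''>0): P(0)=0. Local minima of Q: Q(-1)=-3, Q(4)=-128.
So the global minimum of g is P(0) + Q(4) + 4 = 0 − 128 + 4 = -124, attained at (0, 4).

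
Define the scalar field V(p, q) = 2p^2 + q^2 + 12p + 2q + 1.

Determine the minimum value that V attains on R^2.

V(p,q) separates as A(p) + B(q) + 1, so its minimum is min A + min B + 1.
A'(p) = 4p + 12 vanishes at p ∈ {-3}; B'(q) = 2q + 2 vanishes at q ∈ {-1}.
Local minima of A (where A''>0): A(-3)=-18. Local minima of B: B(-1)=-1.
So the global minimum of V is A(-3) + B(-1) + 1 = -18 − 1 + 1 = -18, attained at (-3, -1).

-18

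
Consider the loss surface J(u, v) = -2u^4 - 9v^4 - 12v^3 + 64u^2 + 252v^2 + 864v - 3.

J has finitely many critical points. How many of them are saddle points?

4

J separates as a function of u plus a function of v, so ∇J=0 decouples.
∂J/∂u = -8u(u - 4)(u + 4) = 0 at u ∈ {-4, 0, 4}; ∂J/∂v = -36(v - 4)(v + 2)(v + 3) = 0 at v ∈ {-3, -2, 4}.
The Hessian is diagonal: diag(J_uu, J_vv). Second derivatives: J_uu(-4)=-256, J_uu(0)=128, J_uu(4)=-256; J_vv(-3)=-252, J_vv(-2)=216, J_vv(4)=-1512.
Saddle points occur where the two diagonal entries have opposite signs: (-4, -2), (0, -3), (0, 4), (4, -2). Count: 4.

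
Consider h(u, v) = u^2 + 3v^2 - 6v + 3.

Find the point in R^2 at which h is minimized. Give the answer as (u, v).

(0, 1)

h(u,v) separates as P(u) + Q(v) + 3, so its minimum is min P + min Q + 3.
P'(u) = 2u vanishes at u ∈ {0}; Q'(v) = 6v - 6 vanishes at v ∈ {1}.
Local minima of P (where P''>0): P(0)=0. Local minima of Q: Q(1)=-3.
So the global minimum of h is P(0) + Q(1) + 3 = 0 − 3 + 3 = 0, attained at (0, 1).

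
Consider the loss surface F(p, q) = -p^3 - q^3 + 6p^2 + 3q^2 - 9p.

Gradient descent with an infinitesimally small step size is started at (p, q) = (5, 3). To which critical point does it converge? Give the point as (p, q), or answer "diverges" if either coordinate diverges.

diverges

F is separable, so gradient descent decouples: p follows -∂F/∂p, q follows -∂F/∂q.
∂F/∂p = -3(p - 3)(p - 1); at p=5 this is -24, so p increases.
∂F/∂q = -3q(q - 2); at q=3 this is -9, so q increases.
The p-coordinate has no critical point in that direction and runs off to infinity.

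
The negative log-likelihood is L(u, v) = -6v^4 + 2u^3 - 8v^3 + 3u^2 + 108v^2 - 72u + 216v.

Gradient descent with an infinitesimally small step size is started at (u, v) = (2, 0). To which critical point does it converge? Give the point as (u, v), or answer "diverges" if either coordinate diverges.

L is separable, so gradient descent decouples: u follows -∂L/∂u, v follows -∂L/∂v.
∂L/∂u = 6(u - 3)(u + 4); at u=2 this is -36, so u increases.
∂L/∂v = -24(v - 3)(v + 1)(v + 3); at v=0 this is 216, so v decreases.
u converges to its nearest critical value 3 (a local min of the u-part); v converges to -1. The iterate converges to (3, -1).

(3, -1)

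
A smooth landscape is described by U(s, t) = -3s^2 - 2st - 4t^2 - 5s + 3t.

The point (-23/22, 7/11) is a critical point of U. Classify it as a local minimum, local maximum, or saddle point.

The Hessian of U is constant: H = [[-6, -2], [-2, -8]].
det(H) = (-6)·(-8) − (-2)² = 44.
det(H) > 0 and tr(H) = -14 < 0, so H is negative definite and the point is a local maximum.

local maximum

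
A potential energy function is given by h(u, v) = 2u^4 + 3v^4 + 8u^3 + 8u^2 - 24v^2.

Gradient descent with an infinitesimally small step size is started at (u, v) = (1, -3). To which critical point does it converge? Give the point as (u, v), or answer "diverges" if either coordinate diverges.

(0, -2)

h is separable, so gradient descent decouples: u follows -∂h/∂u, v follows -∂h/∂v.
∂h/∂u = 8u(u + 1)(u + 2); at u=1 this is 48, so u decreases.
∂h/∂v = 12v(v - 2)(v + 2); at v=-3 this is -180, so v increases.
u converges to its nearest critical value 0 (a local min of the u-part); v converges to -2. The iterate converges to (0, -2).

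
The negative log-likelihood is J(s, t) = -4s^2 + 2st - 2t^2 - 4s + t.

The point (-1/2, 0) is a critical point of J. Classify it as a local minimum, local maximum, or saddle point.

The Hessian of J is constant: H = [[-8, 2], [2, -4]].
det(H) = (-8)·(-4) − 2² = 28.
det(H) > 0 and tr(H) = -12 < 0, so H is negative definite and the point is a local maximum.

local maximum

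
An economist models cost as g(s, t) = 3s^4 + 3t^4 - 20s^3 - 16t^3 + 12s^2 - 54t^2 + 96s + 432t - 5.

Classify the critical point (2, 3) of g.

local maximum

The mixed partial ∂²g/∂s∂t is 0, so the Hessian at any point is diag(g_ss, g_tt) = diag(12(3s^2 - 10s + 2), 12(3t^2 - 8t - 9)).
At (2, 3): H = diag(-72, -72).
Both eigenvalues are negative, so H is negative definite: a local maximum.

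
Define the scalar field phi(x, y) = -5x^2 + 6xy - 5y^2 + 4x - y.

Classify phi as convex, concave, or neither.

concave

phi is quadratic, so its Hessian is the constant matrix H = [[-10, 6], [6, -10]].
det(H) = 64, tr(H) = -20.
det(H) > 0 and tr(H) < 0, so H is negative definite everywhere: concave.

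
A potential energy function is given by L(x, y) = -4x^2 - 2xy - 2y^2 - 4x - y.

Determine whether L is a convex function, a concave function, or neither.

concave

L is quadratic, so its Hessian is the constant matrix H = [[-8, -2], [-2, -4]].
det(H) = 28, tr(H) = -12.
det(H) > 0 and tr(H) < 0, so H is negative definite everywhere: concave.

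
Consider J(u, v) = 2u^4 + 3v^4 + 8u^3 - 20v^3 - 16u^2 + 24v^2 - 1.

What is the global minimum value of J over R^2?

-385

J(u,v) separates as P(u) + Q(v) − 1, so its minimum is min P + min Q − 1.
P'(u) = 8u(u - 1)(u + 4) vanishes at u ∈ {-4, 0, 1}; Q'(v) = 12v(v - 4)(v - 1) vanishes at v ∈ {0, 1, 4}.
Local minima of P (where P''>0): P(-4)=-256, P(1)=-6. Local minima of Q: Q(0)=0, Q(4)=-128.
So the global minimum of J is P(-4) + Q(4) − 1 = -256 − 128 − 1 = -385, attained at (-4, 4).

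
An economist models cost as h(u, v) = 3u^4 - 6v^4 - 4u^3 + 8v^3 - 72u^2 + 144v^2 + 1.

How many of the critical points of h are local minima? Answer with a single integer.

h separates as a function of u plus a function of v, so ∇h=0 decouples.
∂h/∂u = 12u(u - 4)(u + 3) = 0 at u ∈ {-3, 0, 4}; ∂h/∂v = -24v(v - 4)(v + 3) = 0 at v ∈ {-3, 0, 4}.
The Hessian is diagonal: diag(h_uu, h_vv). Second derivatives: h_uu(-3)=252, h_uu(0)=-144, h_uu(4)=336; h_vv(-3)=-504, h_vv(0)=288, h_vv(4)=-672.
Local minima occur where both diagonal entries positive: (-3, 0), (4, 0). Count: 2.

2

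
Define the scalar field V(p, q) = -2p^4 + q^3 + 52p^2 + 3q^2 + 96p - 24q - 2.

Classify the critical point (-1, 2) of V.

The mixed partial ∂²V/∂p∂q is 0, so the Hessian at any point is diag(V_pp, V_qq) = diag(8(-3p^2 + 13), 6(q + 1)).
At (-1, 2): H = diag(80, 18).
Both eigenvalues are positive, so H is positive definite: a local minimum.

local minimum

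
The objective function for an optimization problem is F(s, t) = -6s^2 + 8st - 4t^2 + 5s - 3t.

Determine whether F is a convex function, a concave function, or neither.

F is quadratic, so its Hessian is the constant matrix H = [[-12, 8], [8, -8]].
det(H) = 32, tr(H) = -20.
det(H) > 0 and tr(H) < 0, so H is negative definite everywhere: concave.

concave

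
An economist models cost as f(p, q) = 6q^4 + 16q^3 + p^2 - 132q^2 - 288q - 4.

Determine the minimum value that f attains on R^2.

f(p,q) separates as A(p) + B(q) − 4, so its minimum is min A + min B − 4.
A'(p) = 2p vanishes at p ∈ {0}; B'(q) = 24(q - 3)(q + 1)(q + 4) vanishes at q ∈ {-4, -1, 3}.
Local minima of A (where A''>0): A(0)=0. Local minima of B: B(-4)=-448, B(3)=-1134.
So the global minimum of f is A(0) + B(3) − 4 = 0 − 1134 − 4 = -1138, attained at (0, 3).

-1138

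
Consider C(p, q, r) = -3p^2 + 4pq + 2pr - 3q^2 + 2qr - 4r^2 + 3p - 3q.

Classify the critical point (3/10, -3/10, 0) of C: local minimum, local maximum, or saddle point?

The Hessian is constant: H = [[-6, 4, 2], [4, -6, 2], [2, 2, -8]].
Leading principal minors: Δ₁ = -6, Δ₂ = 20, Δ₃ = -80.
The minors alternate sign starting negative (−, +, −), so H is negative definite: a local maximum.

local maximum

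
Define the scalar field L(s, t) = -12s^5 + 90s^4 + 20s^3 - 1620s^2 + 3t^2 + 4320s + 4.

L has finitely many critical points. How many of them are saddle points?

L separates as a function of s plus a function of t, so ∇L=0 decouples.
∂L/∂s = -60(s - 4)(s - 3)(s - 2)(s + 3) = 0 at s ∈ {-3, 2, 3, 4}; ∂L/∂t = 6t = 0 at t ∈ {0}.
The Hessian is diagonal: diag(L_ss, L_tt). Second derivatives: L_ss(-3)=12600, L_ss(2)=-600, L_ss(3)=360, L_ss(4)=-840; L_tt(0)=6.
Saddle points occur where the two diagonal entries have opposite signs: (2, 0), (4, 0). Count: 2.

2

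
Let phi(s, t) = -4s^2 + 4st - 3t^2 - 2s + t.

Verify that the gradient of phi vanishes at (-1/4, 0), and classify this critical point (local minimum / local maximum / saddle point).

local maximum

∇phi = (-8s + 4t - 2, 4s - 6t + 1); substituting (-1/4, 0) gives ∇phi = (0, 0), so (-1/4, 0) is indeed a critical point.
The Hessian of phi is constant: H = [[-8, 4], [4, -6]].
det(H) = (-8)·(-6) − 4² = 32.
det(H) > 0 and tr(H) = -14 < 0, so H is negative definite and the point is a local maximum.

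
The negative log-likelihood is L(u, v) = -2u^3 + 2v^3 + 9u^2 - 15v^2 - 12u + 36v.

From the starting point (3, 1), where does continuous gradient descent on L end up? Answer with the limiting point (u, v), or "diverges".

diverges

L is separable, so gradient descent decouples: u follows -∂L/∂u, v follows -∂L/∂v.
∂L/∂u = -6(u - 2)(u - 1); at u=3 this is -12, so u increases.
∂L/∂v = 6(v - 3)(v - 2); at v=1 this is 12, so v decreases.
The u-coordinate has no critical point in that direction and runs off to infinity.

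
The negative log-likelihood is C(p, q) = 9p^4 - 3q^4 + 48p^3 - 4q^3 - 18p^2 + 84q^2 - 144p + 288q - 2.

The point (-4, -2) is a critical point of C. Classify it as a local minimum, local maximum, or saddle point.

The mixed partial ∂²C/∂p∂q is 0, so the Hessian at any point is diag(C_pp, C_qq) = diag(36(3p^2 + 8p - 1), 12(-3q^2 - 2q + 14)).
At (-4, -2): H = diag(540, 72).
Both eigenvalues are positive, so H is positive definite: a local minimum.

local minimum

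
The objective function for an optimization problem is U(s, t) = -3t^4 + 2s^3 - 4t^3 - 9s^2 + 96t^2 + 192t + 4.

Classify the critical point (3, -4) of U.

saddle point

The mixed partial ∂²U/∂s∂t is 0, so the Hessian at any point is diag(U_ss, U_tt) = diag(6(2s - 3), 12(-3t^2 - 2t + 16)).
At (3, -4): H = diag(18, -288).
The eigenvalues have opposite signs, so H is indefinite: a saddle point.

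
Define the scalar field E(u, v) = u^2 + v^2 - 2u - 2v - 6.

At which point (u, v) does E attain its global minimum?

E(u,v) separates as P(u) + Q(v) − 6, so its minimum is min P + min Q − 6.
P'(u) = 2u - 2 vanishes at u ∈ {1}; Q'(v) = 2v - 2 vanishes at v ∈ {1}.
Local minima of P (where P''>0): P(1)=-1. Local minima of Q: Q(1)=-1.
So the global minimum of E is P(1) + Q(1) − 6 = -1 − 1 − 6 = -8, attained at (1, 1).

(1, 1)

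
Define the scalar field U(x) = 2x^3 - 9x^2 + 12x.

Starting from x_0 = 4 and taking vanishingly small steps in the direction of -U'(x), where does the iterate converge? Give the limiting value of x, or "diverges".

U'(x) = 6(x - 2)(x - 1), so U'(4) = 36.
Gradient descent moves in the -U' direction, i.e. x is decreasing.
The nearest critical point in that direction is x = 2, where U'' = 6 > 0 (a local minimum). The iterate converges there.

2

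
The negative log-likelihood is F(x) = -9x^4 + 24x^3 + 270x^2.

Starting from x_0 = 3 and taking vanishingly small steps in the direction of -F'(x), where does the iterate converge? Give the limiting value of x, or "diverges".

F'(x) = -36x(x - 5)(x + 3), so F'(3) = 1296.
Gradient descent moves in the -F' direction, i.e. x is decreasing.
The nearest critical point in that direction is x = 0, where F'' = 540 > 0 (a local minimum). The iterate converges there.

0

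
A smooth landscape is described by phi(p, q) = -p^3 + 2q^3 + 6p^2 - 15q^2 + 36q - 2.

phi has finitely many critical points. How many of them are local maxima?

phi separates as a function of p plus a function of q, so ∇phi=0 decouples.
∂phi/∂p = -3p(p - 4) = 0 at p ∈ {0, 4}; ∂phi/∂q = 6(q - 3)(q - 2) = 0 at q ∈ {2, 3}.
The Hessian is diagonal: diag(phi_pp, phi_qq). Second derivatives: phi_pp(0)=12, phi_pp(4)=-12; phi_qq(2)=-6, phi_qq(3)=6.
Local maxima occur where both diagonal entries negative: (4, 2). Count: 1.

1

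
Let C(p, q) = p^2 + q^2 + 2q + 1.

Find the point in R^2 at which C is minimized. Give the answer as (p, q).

(0, -1)

C(p,q) separates as A(p) + B(q) + 1, so its minimum is min A + min B + 1.
A'(p) = 2p vanishes at p ∈ {0}; B'(q) = 2q + 2 vanishes at q ∈ {-1}.
Local minima of A (where A''>0): A(0)=0. Local minima of B: B(-1)=-1.
So the global minimum of C is A(0) + B(-1) + 1 = 0 − 1 + 1 = 0, attained at (0, -1).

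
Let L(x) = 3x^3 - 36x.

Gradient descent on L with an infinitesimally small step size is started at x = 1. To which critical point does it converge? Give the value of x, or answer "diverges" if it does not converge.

L'(x) = 9(x - 2)(x + 2), so L'(1) = -27.
Gradient descent moves in the -L' direction, i.e. x is increasing.
The nearest critical point in that direction is x = 2, where L'' = 36 > 0 (a local minimum). The iterate converges there.

2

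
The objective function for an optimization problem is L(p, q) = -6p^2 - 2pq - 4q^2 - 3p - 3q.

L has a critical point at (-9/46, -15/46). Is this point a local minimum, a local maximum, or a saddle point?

local maximum

The Hessian of L is constant: H = [[-12, -2], [-2, -8]].
det(H) = (-12)·(-8) − (-2)² = 92.
det(H) > 0 and tr(H) = -20 < 0, so H is negative definite and the point is a local maximum.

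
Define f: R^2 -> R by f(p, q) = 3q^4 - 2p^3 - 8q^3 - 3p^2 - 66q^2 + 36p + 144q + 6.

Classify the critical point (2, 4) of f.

saddle point

The mixed partial ∂²f/∂p∂q is 0, so the Hessian at any point is diag(f_pp, f_qq) = diag(-6(2p + 1), 12(3q^2 - 4q - 11)).
At (2, 4): H = diag(-30, 252).
The eigenvalues have opposite signs, so H is indefinite: a saddle point.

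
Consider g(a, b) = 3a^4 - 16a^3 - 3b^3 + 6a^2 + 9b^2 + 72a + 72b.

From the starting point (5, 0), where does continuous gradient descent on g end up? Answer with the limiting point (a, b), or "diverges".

g is separable, so gradient descent decouples: a follows -∂g/∂a, b follows -∂g/∂b.
∂g/∂a = 12(a - 3)(a - 2)(a + 1); at a=5 this is 432, so a decreases.
∂g/∂b = -9(b - 4)(b + 2); at b=0 this is 72, so b decreases.
a converges to its nearest critical value 3 (a local min of the a-part); b converges to -2. The iterate converges to (3, -2).

(3, -2)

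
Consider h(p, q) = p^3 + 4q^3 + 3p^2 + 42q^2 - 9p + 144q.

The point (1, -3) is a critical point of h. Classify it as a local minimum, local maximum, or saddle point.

local minimum

The mixed partial ∂²h/∂p∂q is 0, so the Hessian at any point is diag(h_pp, h_qq) = diag(6(p + 1), 12(2q + 7)).
At (1, -3): H = diag(12, 12).
Both eigenvalues are positive, so H is positive definite: a local minimum.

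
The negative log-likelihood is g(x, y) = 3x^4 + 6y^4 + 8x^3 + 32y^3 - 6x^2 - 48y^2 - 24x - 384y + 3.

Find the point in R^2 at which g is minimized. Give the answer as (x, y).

(1, 2)

g(x,y) separates as P(x) + Q(y) + 3, so its minimum is min P + min Q + 3.
P'(x) = 12(x - 1)(x + 1)(x + 2) vanishes at x ∈ {-2, -1, 1}; Q'(y) = 24(y - 2)(y + 2)(y + 4) vanishes at y ∈ {-4, -2, 2}.
Local minima of P (where P''>0): P(-2)=8, P(1)=-19. Local minima of Q: Q(-4)=256, Q(2)=-608.
So the global minimum of g is P(1) + Q(2) + 3 = -19 − 608 + 3 = -624, attained at (1, 2).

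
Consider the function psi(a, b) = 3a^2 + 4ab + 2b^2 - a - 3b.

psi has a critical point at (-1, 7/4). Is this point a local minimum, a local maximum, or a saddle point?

local minimum

The Hessian of psi is constant: H = [[6, 4], [4, 4]].
det(H) = 6·4 − 4² = 8.
det(H) > 0 and tr(H) = 10 > 0, so H is positive definite and the point is a local minimum.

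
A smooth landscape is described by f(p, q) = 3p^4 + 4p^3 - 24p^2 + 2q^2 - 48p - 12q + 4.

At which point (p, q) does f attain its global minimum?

f(p,q) separates as A(p) + B(q) + 4, so its minimum is min A + min B + 4.
A'(p) = 12(p - 2)(p + 1)(p + 2) vanishes at p ∈ {-2, -1, 2}; B'(q) = 4q - 12 vanishes at q ∈ {3}.
Local minima of A (where A''>0): A(-2)=16, A(2)=-112. Local minima of B: B(3)=-18.
So the global minimum of f is A(2) + B(3) + 4 = -112 − 18 + 4 = -126, attained at (2, 3).

(2, 3)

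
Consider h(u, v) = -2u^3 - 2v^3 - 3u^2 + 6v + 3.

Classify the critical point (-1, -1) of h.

local minimum

The mixed partial ∂²h/∂u∂v is 0, so the Hessian at any point is diag(h_uu, h_vv) = diag(-6(2u + 1), -12v).
At (-1, -1): H = diag(6, 12).
Both eigenvalues are positive, so H is positive definite: a local minimum.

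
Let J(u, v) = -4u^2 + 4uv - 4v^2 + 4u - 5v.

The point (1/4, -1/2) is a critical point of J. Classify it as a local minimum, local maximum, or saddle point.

The Hessian of J is constant: H = [[-8, 4], [4, -8]].
det(H) = (-8)·(-8) − 4² = 48.
det(H) > 0 and tr(H) = -16 < 0, so H is negative definite and the point is a local maximum.

local maximum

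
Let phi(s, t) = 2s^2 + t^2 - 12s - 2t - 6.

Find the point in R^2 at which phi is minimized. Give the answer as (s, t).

(3, 1)

phi(s,t) separates as P(s) + Q(t) − 6, so its minimum is min P + min Q − 6.
P'(s) = 4s - 12 vanishes at s ∈ {3}; Q'(t) = 2(t - 1) vanishes at t ∈ {1}.
Local minima of P (where P''>0): P(3)=-18. Local minima of Q: Q(1)=-1.
So the global minimum of phi is P(3) + Q(1) − 6 = -18 − 1 − 6 = -25, attained at (3, 1).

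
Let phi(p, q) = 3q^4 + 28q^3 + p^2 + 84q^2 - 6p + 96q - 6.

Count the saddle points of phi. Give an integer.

1

phi separates as a function of p plus a function of q, so ∇phi=0 decouples.
∂phi/∂p = 2(p - 3) = 0 at p ∈ {3}; ∂phi/∂q = 12(q + 1)(q + 2)(q + 4) = 0 at q ∈ {-4, -2, -1}.
The Hessian is diagonal: diag(phi_pp, phi_qq). Second derivatives: phi_pp(3)=2; phi_qq(-4)=72, phi_qq(-2)=-24, phi_qq(-1)=36.
Saddle points occur where the two diagonal entries have opposite signs: (3, -2). Count: 1.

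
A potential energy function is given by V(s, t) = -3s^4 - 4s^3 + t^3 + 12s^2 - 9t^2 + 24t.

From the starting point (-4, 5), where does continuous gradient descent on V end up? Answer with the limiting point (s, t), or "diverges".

V is separable, so gradient descent decouples: s follows -∂V/∂s, t follows -∂V/∂t.
∂V/∂s = -12s(s - 1)(s + 2); at s=-4 this is 480, so s decreases.
∂V/∂t = 3(t - 4)(t - 2); at t=5 this is 9, so t decreases.
The s-coordinate has no critical point in that direction and runs off to infinity.

diverges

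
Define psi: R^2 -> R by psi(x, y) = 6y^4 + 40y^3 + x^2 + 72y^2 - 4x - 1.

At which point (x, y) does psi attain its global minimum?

psi(x,y) separates as P(x) + Q(y) − 1, so its minimum is min P + min Q − 1.
P'(x) = 2x - 4 vanishes at x ∈ {2}; Q'(y) = 24y(y + 2)(y + 3) vanishes at y ∈ {-3, -2, 0}.
Local minima of P (where P''>0): P(2)=-4. Local minima of Q: Q(-3)=54, Q(0)=0.
So the global minimum of psi is P(2) + Q(0) − 1 = -4 + 0 − 1 = -5, attained at (2, 0).

(2, 0)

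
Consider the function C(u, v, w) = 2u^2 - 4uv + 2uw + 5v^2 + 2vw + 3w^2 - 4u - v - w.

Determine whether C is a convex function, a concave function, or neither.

C is quadratic, so its Hessian is the constant matrix H = [[4, -4, 2], [-4, 10, 2], [2, 2, 6]].
Leading principal minors: 4, 24, 56.
All positive ⇒ H ≻ 0 ⇒ convex.

convex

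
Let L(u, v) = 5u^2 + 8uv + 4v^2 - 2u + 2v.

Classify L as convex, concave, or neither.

convex

L is quadratic, so its Hessian is the constant matrix H = [[10, 8], [8, 8]].
det(H) = 16, tr(H) = 18.
det(H) > 0 and tr(H) > 0, so H is positive definite everywhere: convex.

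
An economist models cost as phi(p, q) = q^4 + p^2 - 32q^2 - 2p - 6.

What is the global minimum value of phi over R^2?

-263

phi(p,q) separates as A(p) + B(q) − 6, so its minimum is min A + min B − 6.
A'(p) = 2p - 2 vanishes at p ∈ {1}; B'(q) = 4q(q - 4)(q + 4) vanishes at q ∈ {-4, 0, 4}.
Local minima of A (where A''>0): A(1)=-1. Local minima of B: B(-4)=-256, B(4)=-256.
So the global minimum of phi is A(1) + B(-4) − 6 = -1 − 256 − 6 = -263, attained at (1, -4).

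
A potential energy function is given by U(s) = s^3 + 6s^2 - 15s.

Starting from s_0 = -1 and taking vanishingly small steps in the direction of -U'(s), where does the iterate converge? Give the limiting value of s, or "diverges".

U'(s) = 3(s - 1)(s + 5), so U'(-1) = -24.
Gradient descent moves in the -U' direction, i.e. s is increasing.
The nearest critical point in that direction is s = 1, where U'' = 18 > 0 (a local minimum). The iterate converges there.

1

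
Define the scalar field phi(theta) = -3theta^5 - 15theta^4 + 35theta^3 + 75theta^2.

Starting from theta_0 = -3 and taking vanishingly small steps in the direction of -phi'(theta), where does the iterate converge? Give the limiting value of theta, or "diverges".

-5

phi'(theta) = -15theta(theta - 2)(theta + 1)(theta + 5), so phi'(-3) = 900.
Gradient descent moves in the -phi' direction, i.e. theta is decreasing.
The nearest critical point in that direction is theta = -5, where phi'' = 2100 > 0 (a local minimum). The iterate converges there.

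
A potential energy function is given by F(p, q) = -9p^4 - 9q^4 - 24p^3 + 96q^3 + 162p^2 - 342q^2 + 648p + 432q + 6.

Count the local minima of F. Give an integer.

1

F separates as a function of p plus a function of q, so ∇F=0 decouples.
∂F/∂p = -36(p - 3)(p + 2)(p + 3) = 0 at p ∈ {-3, -2, 3}; ∂F/∂q = -36(q - 4)(q - 3)(q - 1) = 0 at q ∈ {1, 3, 4}.
The Hessian is diagonal: diag(F_pp, F_qq). Second derivatives: F_pp(-3)=-216, F_pp(-2)=180, F_pp(3)=-1080; F_qq(1)=-216, F_qq(3)=72, F_qq(4)=-108.
Local minima occur where both diagonal entries positive: (-2, 3). Count: 1.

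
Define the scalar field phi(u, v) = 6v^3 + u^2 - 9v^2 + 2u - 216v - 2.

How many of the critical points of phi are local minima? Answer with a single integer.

phi separates as a function of u plus a function of v, so ∇phi=0 decouples.
∂phi/∂u = 2(u + 1) = 0 at u ∈ {-1}; ∂phi/∂v = 18(v - 4)(v + 3) = 0 at v ∈ {-3, 4}.
The Hessian is diagonal: diag(phi_uu, phi_vv). Second derivatives: phi_uu(-1)=2; phi_vv(-3)=-126, phi_vv(4)=126.
Local minima occur where both diagonal entries positive: (-1, 4). Count: 1.

1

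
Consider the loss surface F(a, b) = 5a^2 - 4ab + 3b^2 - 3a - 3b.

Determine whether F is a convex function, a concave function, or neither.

F is quadratic, so its Hessian is the constant matrix H = [[10, -4], [-4, 6]].
det(H) = 44, tr(H) = 16.
det(H) > 0 and tr(H) > 0, so H is positive definite everywhere: convex.

convex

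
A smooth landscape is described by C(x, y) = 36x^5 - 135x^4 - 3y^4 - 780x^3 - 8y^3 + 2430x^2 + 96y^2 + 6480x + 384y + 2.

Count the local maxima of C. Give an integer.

4

C separates as a function of x plus a function of y, so ∇C=0 decouples.
∂C/∂x = 180(x - 4)(x - 3)(x + 1)(x + 3) = 0 at x ∈ {-3, -1, 3, 4}; ∂C/∂y = -12(y - 4)(y + 2)(y + 4) = 0 at y ∈ {-4, -2, 4}.
The Hessian is diagonal: diag(C_xx, C_yy). Second derivatives: C_xx(-3)=-15120, C_xx(-1)=7200, C_xx(3)=-4320, C_xx(4)=6300; C_yy(-4)=-192, C_yy(-2)=144, C_yy(4)=-576.
Local maxima occur where both diagonal entries negative: (-3, -4), (-3, 4), (3, -4), (3, 4). Count: 4.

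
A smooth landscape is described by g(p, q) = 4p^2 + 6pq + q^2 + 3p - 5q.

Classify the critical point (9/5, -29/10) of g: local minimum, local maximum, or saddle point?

The Hessian of g is constant: H = [[8, 6], [6, 2]].
det(H) = 8·2 − 6² = -20.
Since det(H) < 0, H is indefinite and the critical point is a saddle point.

saddle point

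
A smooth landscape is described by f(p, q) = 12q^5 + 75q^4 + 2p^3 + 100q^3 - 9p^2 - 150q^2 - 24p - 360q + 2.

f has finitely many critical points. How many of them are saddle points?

4

f separates as a function of p plus a function of q, so ∇f=0 decouples.
∂f/∂p = 6(p - 4)(p + 1) = 0 at p ∈ {-1, 4}; ∂f/∂q = 60(q - 1)(q + 1)(q + 2)(q + 3) = 0 at q ∈ {-3, -2, -1, 1}.
The Hessian is diagonal: diag(f_pp, f_qq). Second derivatives: f_pp(-1)=-30, f_pp(4)=30; f_qq(-3)=-480, f_qq(-2)=180, f_qq(-1)=-240, f_qq(1)=1440.
Saddle points occur where the two diagonal entries have opposite signs: (-1, -2), (-1, 1), (4, -3), (4, -1). Count: 4.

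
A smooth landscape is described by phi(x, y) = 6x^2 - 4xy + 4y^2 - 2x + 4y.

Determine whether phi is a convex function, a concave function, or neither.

convex

phi is quadratic, so its Hessian is the constant matrix H = [[12, -4], [-4, 8]].
det(H) = 80, tr(H) = 20.
det(H) > 0 and tr(H) > 0, so H is positive definite everywhere: convex.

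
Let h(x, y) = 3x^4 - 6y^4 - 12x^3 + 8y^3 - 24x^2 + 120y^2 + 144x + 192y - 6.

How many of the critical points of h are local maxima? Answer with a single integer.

h separates as a function of x plus a function of y, so ∇h=0 decouples.
∂h/∂x = 12(x - 3)(x - 2)(x + 2) = 0 at x ∈ {-2, 2, 3}; ∂h/∂y = -24(y - 4)(y + 1)(y + 2) = 0 at y ∈ {-2, -1, 4}.
The Hessian is diagonal: diag(h_xx, h_yy). Second derivatives: h_xx(-2)=240, h_xx(2)=-48, h_xx(3)=60; h_yy(-2)=-144, h_yy(-1)=120, h_yy(4)=-720.
Local maxima occur where both diagonal entries negative: (2, -2), (2, 4). Count: 2.

2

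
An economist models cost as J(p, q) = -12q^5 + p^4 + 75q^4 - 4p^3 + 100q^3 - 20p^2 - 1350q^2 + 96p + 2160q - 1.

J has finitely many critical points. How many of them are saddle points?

J separates as a function of p plus a function of q, so ∇J=0 decouples.
∂J/∂p = 4(p - 4)(p - 2)(p + 3) = 0 at p ∈ {-3, 2, 4}; ∂J/∂q = -60(q - 4)(q - 3)(q - 1)(q + 3) = 0 at q ∈ {-3, 1, 3, 4}.
The Hessian is diagonal: diag(J_pp, J_qq). Second derivatives: J_pp(-3)=140, J_pp(2)=-40, J_pp(4)=56; J_qq(-3)=10080, J_qq(1)=-1440, J_qq(3)=720, J_qq(4)=-1260.
Saddle points occur where the two diagonal entries have opposite signs: (-3, 1), (-3, 4), (2, -3), (2, 3), (4, 1), (4, 4). Count: 6.

6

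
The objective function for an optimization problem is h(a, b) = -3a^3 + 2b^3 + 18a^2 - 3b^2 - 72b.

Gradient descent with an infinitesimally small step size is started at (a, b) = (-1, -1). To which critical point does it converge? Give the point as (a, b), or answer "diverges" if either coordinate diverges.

(0, 4)

h is separable, so gradient descent decouples: a follows -∂h/∂a, b follows -∂h/∂b.
∂h/∂a = -9a(a - 4); at a=-1 this is -45, so a increases.
∂h/∂b = 6(b - 4)(b + 3); at b=-1 this is -60, so b increases.
a converges to its nearest critical value 0 (a local min of the a-part); b converges to 4. The iterate converges to (0, 4).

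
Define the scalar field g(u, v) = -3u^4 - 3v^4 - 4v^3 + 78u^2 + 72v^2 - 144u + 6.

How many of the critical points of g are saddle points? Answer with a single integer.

4

g separates as a function of u plus a function of v, so ∇g=0 decouples.
∂g/∂u = -12(u - 3)(u - 1)(u + 4) = 0 at u ∈ {-4, 1, 3}; ∂g/∂v = -12v(v - 3)(v + 4) = 0 at v ∈ {-4, 0, 3}.
The Hessian is diagonal: diag(g_uu, g_vv). Second derivatives: g_uu(-4)=-420, g_uu(1)=120, g_uu(3)=-168; g_vv(-4)=-336, g_vv(0)=144, g_vv(3)=-252.
Saddle points occur where the two diagonal entries have opposite signs: (-4, 0), (1, -4), (1, 3), (3, 0). Count: 4.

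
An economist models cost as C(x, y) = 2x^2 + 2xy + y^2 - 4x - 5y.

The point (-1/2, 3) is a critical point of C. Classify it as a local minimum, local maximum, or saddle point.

local minimum

The Hessian of C is constant: H = [[4, 2], [2, 2]].
det(H) = 4·2 − 2² = 4.
det(H) > 0 and tr(H) = 6 > 0, so H is positive definite and the point is a local minimum.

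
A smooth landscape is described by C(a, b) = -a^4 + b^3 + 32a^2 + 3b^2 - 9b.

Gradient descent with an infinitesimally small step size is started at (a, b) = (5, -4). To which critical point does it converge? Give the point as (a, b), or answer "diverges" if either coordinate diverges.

C is separable, so gradient descent decouples: a follows -∂C/∂a, b follows -∂C/∂b.
∂C/∂a = -4a(a - 4)(a + 4); at a=5 this is -180, so a increases.
∂C/∂b = 3(b - 1)(b + 3); at b=-4 this is 15, so b decreases.
The a-coordinate has no critical point in that direction and runs off to infinity.

diverges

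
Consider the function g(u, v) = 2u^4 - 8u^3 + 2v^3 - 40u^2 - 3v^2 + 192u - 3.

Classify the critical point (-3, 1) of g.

local minimum

The mixed partial ∂²g/∂u∂v is 0, so the Hessian at any point is diag(g_uu, g_vv) = diag(8(3u^2 - 6u - 10), 6(2v - 1)).
At (-3, 1): H = diag(280, 6).
Both eigenvalues are positive, so H is positive definite: a local minimum.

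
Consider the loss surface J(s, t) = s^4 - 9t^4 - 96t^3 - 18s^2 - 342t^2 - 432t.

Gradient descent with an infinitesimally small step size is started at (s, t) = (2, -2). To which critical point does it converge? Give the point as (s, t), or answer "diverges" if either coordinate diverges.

(3, -3)

J is separable, so gradient descent decouples: s follows -∂J/∂s, t follows -∂J/∂t.
∂J/∂s = 4s(s - 3)(s + 3); at s=2 this is -40, so s increases.
∂J/∂t = -36(t + 1)(t + 3)(t + 4); at t=-2 this is 72, so t decreases.
s converges to its nearest critical value 3 (a local min of the s-part); t converges to -3. The iterate converges to (3, -3).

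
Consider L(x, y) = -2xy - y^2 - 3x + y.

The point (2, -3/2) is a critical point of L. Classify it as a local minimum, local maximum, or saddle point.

saddle point

The Hessian of L is constant: H = [[0, -2], [-2, -2]].
det(H) = 0·(-2) − (-2)² = -4.
Since det(H) < 0, H is indefinite and the critical point is a saddle point.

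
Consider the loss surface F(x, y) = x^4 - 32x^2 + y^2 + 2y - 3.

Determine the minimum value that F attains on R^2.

F(x,y) separates as P(x) + Q(y) − 3, so its minimum is min P + min Q − 3.
P'(x) = 4x(x - 4)(x + 4) vanishes at x ∈ {-4, 0, 4}; Q'(y) = 2y + 2 vanishes at y ∈ {-1}.
Local minima of P (where P''>0): P(-4)=-256, P(4)=-256. Local minima of Q: Q(-1)=-1.
So the global minimum of F is P(-4) + Q(-1) − 3 = -256 − 1 − 3 = -260, attained at (-4, -1).

-260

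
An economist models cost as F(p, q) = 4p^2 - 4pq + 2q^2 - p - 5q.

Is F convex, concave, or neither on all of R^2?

F is quadratic, so its Hessian is the constant matrix H = [[8, -4], [-4, 4]].
det(H) = 16, tr(H) = 12.
det(H) > 0 and tr(H) > 0, so H is positive definite everywhere: convex.

convex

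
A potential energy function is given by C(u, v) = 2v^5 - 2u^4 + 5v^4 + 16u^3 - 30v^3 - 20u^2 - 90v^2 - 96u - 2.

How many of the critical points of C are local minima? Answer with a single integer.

C separates as a function of u plus a function of v, so ∇C=0 decouples.
∂C/∂u = -8(u - 4)(u - 3)(u + 1) = 0 at u ∈ {-1, 3, 4}; ∂C/∂v = 10v(v - 3)(v + 2)(v + 3) = 0 at v ∈ {-3, -2, 0, 3}.
The Hessian is diagonal: diag(C_uu, C_vv). Second derivatives: C_uu(-1)=-160, C_uu(3)=32, C_uu(4)=-40; C_vv(-3)=-180, C_vv(-2)=100, C_vv(0)=-180, C_vv(3)=900.
Local minima occur where both diagonal entries positive: (3, -2), (3, 3). Count: 2.

2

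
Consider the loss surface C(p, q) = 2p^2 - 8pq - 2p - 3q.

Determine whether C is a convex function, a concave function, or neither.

C is quadratic, so its Hessian is the constant matrix H = [[4, -8], [-8, 0]].
det(H) = -64, tr(H) = 4.
det(H) < 0, so H is indefinite: neither convex nor concave.

neither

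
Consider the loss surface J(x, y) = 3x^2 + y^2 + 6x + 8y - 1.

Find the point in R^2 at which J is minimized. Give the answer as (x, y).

(-1, -4)

J(x,y) separates as P(x) + Q(y) − 1, so its minimum is min P + min Q − 1.
P'(x) = 6x + 6 vanishes at x ∈ {-1}; Q'(y) = 2y + 8 vanishes at y ∈ {-4}.
Local minima of P (where P''>0): P(-1)=-3. Local minima of Q: Q(-4)=-16.
So the global minimum of J is P(-1) + Q(-4) − 1 = -3 − 16 − 1 = -20, attained at (-1, -4).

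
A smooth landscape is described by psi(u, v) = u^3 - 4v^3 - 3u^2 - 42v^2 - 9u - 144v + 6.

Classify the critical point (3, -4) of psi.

The mixed partial ∂²psi/∂u∂v is 0, so the Hessian at any point is diag(psi_uu, psi_vv) = diag(6(u - 1), -12(2v + 7)).
At (3, -4): H = diag(12, 12).
Both eigenvalues are positive, so H is positive definite: a local minimum.

local minimum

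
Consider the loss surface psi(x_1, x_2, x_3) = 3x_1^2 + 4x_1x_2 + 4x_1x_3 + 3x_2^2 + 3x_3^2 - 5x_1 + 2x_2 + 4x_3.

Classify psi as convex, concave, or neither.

psi is quadratic, so its Hessian is the constant matrix H = [[6, 4, 4], [4, 6, 0], [4, 0, 6]].
Leading principal minors: 6, 20, 24.
All positive ⇒ H ≻ 0 ⇒ convex.

convex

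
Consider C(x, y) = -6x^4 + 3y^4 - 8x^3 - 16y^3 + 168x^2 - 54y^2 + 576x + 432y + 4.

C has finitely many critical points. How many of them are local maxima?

2

C separates as a function of x plus a function of y, so ∇C=0 decouples.
∂C/∂x = -24(x - 4)(x + 2)(x + 3) = 0 at x ∈ {-3, -2, 4}; ∂C/∂y = 12(y - 4)(y - 3)(y + 3) = 0 at y ∈ {-3, 3, 4}.
The Hessian is diagonal: diag(C_xx, C_yy). Second derivatives: C_xx(-3)=-168, C_xx(-2)=144, C_xx(4)=-1008; C_yy(-3)=504, C_yy(3)=-72, C_yy(4)=84.
Local maxima occur where both diagonal entries negative: (-3, 3), (4, 3). Count: 2.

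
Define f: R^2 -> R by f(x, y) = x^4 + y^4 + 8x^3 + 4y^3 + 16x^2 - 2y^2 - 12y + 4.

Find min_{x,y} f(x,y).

f(x,y) separates as P(x) + Q(y) + 4, so its minimum is min P + min Q + 4.
P'(x) = 4x(x + 2)(x + 4) vanishes at x ∈ {-4, -2, 0}; Q'(y) = 4(y - 1)(y + 1)(y + 3) vanishes at y ∈ {-3, -1, 1}.
Local minima of P (where P''>0): P(-4)=0, P(0)=0. Local minima of Q: Q(-3)=-9, Q(1)=-9.
So the global minimum of f is P(-4) + Q(-3) + 4 = 0 − 9 + 4 = -5, attained at (-4, -3).

-5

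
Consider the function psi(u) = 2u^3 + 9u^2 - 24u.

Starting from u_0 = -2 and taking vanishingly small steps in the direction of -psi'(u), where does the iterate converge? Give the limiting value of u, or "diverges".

psi'(u) = 6(u - 1)(u + 4), so psi'(-2) = -36.
Gradient descent moves in the -psi' direction, i.e. u is increasing.
The nearest critical point in that direction is u = 1, where psi'' = 30 > 0 (a local minimum). The iterate converges there.

1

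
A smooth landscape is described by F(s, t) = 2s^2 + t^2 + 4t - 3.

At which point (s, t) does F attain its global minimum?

F(s,t) separates as P(s) + Q(t) − 3, so its minimum is min P + min Q − 3.
P'(s) = 4s vanishes at s ∈ {0}; Q'(t) = 2(t + 2) vanishes at t ∈ {-2}.
Local minima of P (where P''>0): P(0)=0. Local minima of Q: Q(-2)=-4.
So the global minimum of F is P(0) + Q(-2) − 3 = 0 − 4 − 3 = -7, attained at (0, -2).

(0, -2)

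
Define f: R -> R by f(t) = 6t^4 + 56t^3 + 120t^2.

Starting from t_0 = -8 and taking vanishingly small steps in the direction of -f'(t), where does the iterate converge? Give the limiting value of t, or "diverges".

f'(t) = 24t(t + 2)(t + 5), so f'(-8) = -3456.
Gradient descent moves in the -f' direction, i.e. t is increasing.
The nearest critical point in that direction is t = -5, where f'' = 360 > 0 (a local minimum). The iterate converges there.

-5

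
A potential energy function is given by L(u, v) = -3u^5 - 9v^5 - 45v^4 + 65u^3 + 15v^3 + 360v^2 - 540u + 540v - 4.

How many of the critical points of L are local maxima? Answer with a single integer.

L separates as a function of u plus a function of v, so ∇L=0 decouples.
∂L/∂u = -15(u - 3)(u - 2)(u + 2)(u + 3) = 0 at u ∈ {-3, -2, 2, 3}; ∂L/∂v = -45(v - 2)(v + 1)(v + 2)(v + 3) = 0 at v ∈ {-3, -2, -1, 2}.
The Hessian is diagonal: diag(L_uu, L_vv). Second derivatives: L_uu(-3)=450, L_uu(-2)=-300, L_uu(2)=300, L_uu(3)=-450; L_vv(-3)=450, L_vv(-2)=-180, L_vv(-1)=270, L_vv(2)=-2700.
Local maxima occur where both diagonal entries negative: (-2, -2), (-2, 2), (3, -2), (3, 2). Count: 4.

4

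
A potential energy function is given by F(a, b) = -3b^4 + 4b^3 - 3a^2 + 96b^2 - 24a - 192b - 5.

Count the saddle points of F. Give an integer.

1

F separates as a function of a plus a function of b, so ∇F=0 decouples.
∂F/∂a = -6(a + 4) = 0 at a ∈ {-4}; ∂F/∂b = -12(b - 4)(b - 1)(b + 4) = 0 at b ∈ {-4, 1, 4}.
The Hessian is diagonal: diag(F_aa, F_bb). Second derivatives: F_aa(-4)=-6; F_bb(-4)=-480, F_bb(1)=180, F_bb(4)=-288.
Saddle points occur where the two diagonal entries have opposite signs: (-4, 1). Count: 1.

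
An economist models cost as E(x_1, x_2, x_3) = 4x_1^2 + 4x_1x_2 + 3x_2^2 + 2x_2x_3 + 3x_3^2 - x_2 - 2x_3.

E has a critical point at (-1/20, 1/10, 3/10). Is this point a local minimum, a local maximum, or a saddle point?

The Hessian is constant: H = [[8, 4, 0], [4, 6, 2], [0, 2, 6]].
Leading principal minors: Δ₁ = 8, Δ₂ = 32, Δ₃ = 160.
All leading minors are positive, so H is positive definite: a local minimum.

local minimum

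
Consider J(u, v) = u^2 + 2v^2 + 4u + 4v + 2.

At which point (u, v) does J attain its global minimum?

J(u,v) separates as P(u) + Q(v) + 2, so its minimum is min P + min Q + 2.
P'(u) = 2u + 4 vanishes at u ∈ {-2}; Q'(v) = 4v + 4 vanishes at v ∈ {-1}.
Local minima of P (where P''>0): P(-2)=-4. Local minima of Q: Q(-1)=-2.
So the global minimum of J is P(-2) + Q(-1) + 2 = -4 − 2 + 2 = -4, attained at (-2, -1).

(-2, -1)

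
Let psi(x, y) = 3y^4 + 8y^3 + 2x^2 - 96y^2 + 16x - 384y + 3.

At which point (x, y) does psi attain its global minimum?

(-4, 4)

psi(x,y) separates as P(x) + Q(y) + 3, so its minimum is min P + min Q + 3.
P'(x) = 4x + 16 vanishes at x ∈ {-4}; Q'(y) = 12(y - 4)(y + 2)(y + 4) vanishes at y ∈ {-4, -2, 4}.
Local minima of P (where P''>0): P(-4)=-32. Local minima of Q: Q(-4)=256, Q(4)=-1792.
So the global minimum of psi is P(-4) + Q(4) + 3 = -32 − 1792 + 3 = -1821, attained at (-4, 4).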